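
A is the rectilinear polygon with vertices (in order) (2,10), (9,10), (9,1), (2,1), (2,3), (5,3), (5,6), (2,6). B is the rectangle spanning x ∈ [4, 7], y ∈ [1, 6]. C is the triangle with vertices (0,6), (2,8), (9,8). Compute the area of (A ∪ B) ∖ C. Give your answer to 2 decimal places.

|A ∪ B| = 57.
|(A ∪ B) ∩ C| = 5.4444.
|(A ∪ B) ∖ C| = 57 − 5.4444 = 51.56.

51.56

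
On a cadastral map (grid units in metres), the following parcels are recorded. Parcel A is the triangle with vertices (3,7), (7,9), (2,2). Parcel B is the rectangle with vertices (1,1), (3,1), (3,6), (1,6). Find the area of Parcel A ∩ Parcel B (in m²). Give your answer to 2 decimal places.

1.70

The intersection is the polygon with vertices (2,2), (2.8,6), (3,6), (3,3.4).
By the shoelace formula its area is 1.70.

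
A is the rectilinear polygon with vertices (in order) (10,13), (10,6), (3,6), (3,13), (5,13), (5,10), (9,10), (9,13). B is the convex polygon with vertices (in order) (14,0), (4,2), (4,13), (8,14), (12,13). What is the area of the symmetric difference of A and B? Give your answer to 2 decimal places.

88.00

|A| = 37, |B| = 111, |A∩B| = 30.
|A △ B| = |A| + |B| − 2·|A∩B| = 37 + 111 − 60 = 88.00.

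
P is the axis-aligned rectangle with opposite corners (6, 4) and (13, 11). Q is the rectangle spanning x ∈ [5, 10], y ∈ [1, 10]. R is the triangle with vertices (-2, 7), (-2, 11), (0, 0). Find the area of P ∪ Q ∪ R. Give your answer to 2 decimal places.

By inclusion–exclusion:
Individual areas: |P| = 49, |Q| = 45, |R| = 4.
|P∩Q|: x∈[6,10], y∈[4,10] → 4·6 = 24.
|P∩R| = 0.
|Q∩R| = 0.
|P∩Q∩R| = 0.
|P ∪ Q ∪ R| = 98 − 24 + 0 = 74.00.

74.00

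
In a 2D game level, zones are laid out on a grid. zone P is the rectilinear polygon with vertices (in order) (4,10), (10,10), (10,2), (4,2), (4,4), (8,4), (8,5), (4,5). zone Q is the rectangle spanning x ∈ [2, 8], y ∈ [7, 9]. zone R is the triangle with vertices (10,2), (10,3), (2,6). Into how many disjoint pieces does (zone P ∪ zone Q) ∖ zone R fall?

(zone P ∪ zone Q) ∖ zone R splits into 2 disjoint pieces (area 37.25, area 8).

2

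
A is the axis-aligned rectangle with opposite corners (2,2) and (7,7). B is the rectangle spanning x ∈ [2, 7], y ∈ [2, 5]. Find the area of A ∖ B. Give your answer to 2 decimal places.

10.00

|A∩B|: x∈[2,7], y∈[2,5] → 5·3 = 15.
|A| = 25.
|A ∖ B| = |A| − |A∩B| = 25 − 15 = 10.00.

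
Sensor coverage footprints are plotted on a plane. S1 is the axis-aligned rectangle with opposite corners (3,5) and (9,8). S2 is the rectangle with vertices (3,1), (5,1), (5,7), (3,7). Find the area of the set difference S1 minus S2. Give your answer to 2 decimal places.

14.00

|S1∩S2|: x∈[3,5], y∈[5,7] → 2·2 = 4.
|S1| = 18.
|S1 ∖ S2| = |S1| − |S1∩S2| = 18 − 4 = 14.00.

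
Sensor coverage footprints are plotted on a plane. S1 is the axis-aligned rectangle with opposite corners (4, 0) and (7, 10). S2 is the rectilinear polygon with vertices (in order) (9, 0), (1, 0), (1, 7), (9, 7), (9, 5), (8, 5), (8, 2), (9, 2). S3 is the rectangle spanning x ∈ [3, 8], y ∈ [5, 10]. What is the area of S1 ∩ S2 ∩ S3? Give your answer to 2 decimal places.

The intersection is the polygon with vertices (4,7), (7,7), (7,5), (4,5).
By the shoelace formula its area is 6.00.

6.00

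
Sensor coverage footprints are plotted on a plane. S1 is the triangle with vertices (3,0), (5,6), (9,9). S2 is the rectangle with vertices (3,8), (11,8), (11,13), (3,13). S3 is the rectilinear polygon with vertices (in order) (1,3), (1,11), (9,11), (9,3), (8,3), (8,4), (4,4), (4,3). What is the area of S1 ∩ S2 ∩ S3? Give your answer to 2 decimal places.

0.33

The intersection is the polygon with vertices (8.333,8), (7.667,8), (9,9).
By the shoelace formula its area is 0.33.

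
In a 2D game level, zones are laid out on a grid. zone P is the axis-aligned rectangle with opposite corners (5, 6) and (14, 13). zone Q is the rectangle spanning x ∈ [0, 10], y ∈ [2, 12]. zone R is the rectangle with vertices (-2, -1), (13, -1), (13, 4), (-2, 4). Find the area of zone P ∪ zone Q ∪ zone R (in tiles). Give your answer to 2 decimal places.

By inclusion–exclusion:
Individual areas: |zone P| = 63, |zone Q| = 100, |zone R| = 75.
|zone P∩zone Q|: x∈[5,10], y∈[6,12] → 5·6 = 30.
|zone P∩zone R| = 0 (no overlap).
|zone Q∩zone R|: x∈[0,10], y∈[2,4] → 10·2 = 20.
|zone P∩zone Q∩zone R| = 0.
|zone P ∪ zone Q ∪ zone R| = 238 − 50 + 0 = 188.00.

188.00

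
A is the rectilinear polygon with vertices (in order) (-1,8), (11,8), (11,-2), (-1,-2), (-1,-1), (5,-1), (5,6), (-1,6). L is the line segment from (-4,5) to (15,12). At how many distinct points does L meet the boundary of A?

2

The segment meets the boundary at (4.143,8), (-1,6.105).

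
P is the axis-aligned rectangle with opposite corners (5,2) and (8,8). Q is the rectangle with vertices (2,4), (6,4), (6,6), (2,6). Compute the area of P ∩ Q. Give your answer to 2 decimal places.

|P∩Q|: x∈[5,6], y∈[4,6] → 1·2 = 2.

2.00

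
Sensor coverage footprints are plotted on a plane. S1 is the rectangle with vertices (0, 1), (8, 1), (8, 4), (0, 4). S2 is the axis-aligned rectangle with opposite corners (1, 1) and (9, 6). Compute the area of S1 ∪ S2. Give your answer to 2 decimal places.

43.00

By inclusion–exclusion:
Individual areas: |S1| = 24, |S2| = 40.
|S1∩S2|: x∈[1,8], y∈[1,4] → 7·3 = 21.
|S1 ∪ S2| = 64 − 21 = 43.00.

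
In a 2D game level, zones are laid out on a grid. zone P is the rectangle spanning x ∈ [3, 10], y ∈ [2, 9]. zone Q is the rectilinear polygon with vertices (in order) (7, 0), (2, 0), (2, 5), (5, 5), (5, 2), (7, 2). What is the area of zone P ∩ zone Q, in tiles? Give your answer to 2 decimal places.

6.00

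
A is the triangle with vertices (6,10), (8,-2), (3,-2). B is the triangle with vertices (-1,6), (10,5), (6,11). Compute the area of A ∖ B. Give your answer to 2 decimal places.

|A| = 30, |A∩B| = 4.4462.
|A ∖ B| = |A| − |A∩B| = 30 − 4.4462 = 25.55.

25.55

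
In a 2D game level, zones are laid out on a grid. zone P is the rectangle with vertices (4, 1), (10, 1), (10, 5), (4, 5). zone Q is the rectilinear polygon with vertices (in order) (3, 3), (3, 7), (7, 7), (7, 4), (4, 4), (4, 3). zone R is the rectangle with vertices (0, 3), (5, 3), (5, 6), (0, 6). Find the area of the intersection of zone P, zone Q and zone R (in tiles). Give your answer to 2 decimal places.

1.00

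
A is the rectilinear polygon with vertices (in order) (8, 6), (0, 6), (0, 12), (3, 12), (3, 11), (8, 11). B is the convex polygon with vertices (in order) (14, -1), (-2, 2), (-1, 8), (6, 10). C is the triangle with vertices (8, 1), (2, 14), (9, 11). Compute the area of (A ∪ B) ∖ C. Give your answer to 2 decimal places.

|A ∪ B| = 114.8929.
|(A ∪ B) ∩ C| = 24.8004.
|(A ∪ B) ∖ C| = 114.8929 − 24.8004 = 90.09.

90.09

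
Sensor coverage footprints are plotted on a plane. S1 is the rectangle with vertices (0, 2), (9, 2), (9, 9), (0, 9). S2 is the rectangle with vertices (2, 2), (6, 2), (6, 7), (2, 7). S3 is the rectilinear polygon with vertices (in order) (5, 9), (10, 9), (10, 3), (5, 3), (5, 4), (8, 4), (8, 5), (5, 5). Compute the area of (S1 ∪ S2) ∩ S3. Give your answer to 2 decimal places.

21.00

The region (S1 ∪ S2) ∩ S3 is the polygon with vertices (9,9), (9,3), (5,3), (5,4), (8,4), (8,5), (5,5), (5,9).
By the shoelace formula its area is 21.00.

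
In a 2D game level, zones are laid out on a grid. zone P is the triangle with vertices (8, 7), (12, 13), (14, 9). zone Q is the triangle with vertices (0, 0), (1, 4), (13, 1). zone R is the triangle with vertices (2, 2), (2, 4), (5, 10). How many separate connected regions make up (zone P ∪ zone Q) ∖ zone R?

2

(zone P ∪ zone Q) ∖ zone R splits into 2 disjoint pieces (area 14, area 24.975).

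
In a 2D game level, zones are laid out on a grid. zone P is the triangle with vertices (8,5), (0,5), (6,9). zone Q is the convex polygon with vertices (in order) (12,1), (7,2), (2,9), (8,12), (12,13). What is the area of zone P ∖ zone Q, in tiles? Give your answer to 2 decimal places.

|zone P| = 16, |zone P∩zone Q| = 10.6728.
|zone P ∖ zone Q| = |zone P| − |zone P∩zone Q| = 16 − 10.6728 = 5.33.

5.33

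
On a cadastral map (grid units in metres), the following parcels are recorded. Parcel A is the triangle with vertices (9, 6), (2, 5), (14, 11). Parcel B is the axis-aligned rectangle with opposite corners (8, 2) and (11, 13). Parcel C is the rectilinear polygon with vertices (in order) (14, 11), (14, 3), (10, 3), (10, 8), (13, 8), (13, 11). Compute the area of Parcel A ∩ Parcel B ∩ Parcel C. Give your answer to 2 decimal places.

0.50

The intersection is the polygon with vertices (10,7), (10,8), (11,8).
By the shoelace formula its area is 0.50.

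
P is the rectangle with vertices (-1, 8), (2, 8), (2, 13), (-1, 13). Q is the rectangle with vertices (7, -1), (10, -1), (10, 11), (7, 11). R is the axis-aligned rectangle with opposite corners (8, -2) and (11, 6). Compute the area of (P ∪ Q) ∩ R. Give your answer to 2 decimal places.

14.00

The region (P ∪ Q) ∩ R is the polygon with vertices (10,-1), (8,-1), (8,6), (10,6).
By the shoelace formula its area is 14.00.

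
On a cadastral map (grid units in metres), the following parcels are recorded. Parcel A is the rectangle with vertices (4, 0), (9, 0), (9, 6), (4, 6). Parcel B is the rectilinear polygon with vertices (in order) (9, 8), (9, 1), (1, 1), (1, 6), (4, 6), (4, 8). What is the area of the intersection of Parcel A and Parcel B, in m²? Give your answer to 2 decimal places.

The intersection is the polygon with vertices (9,1), (4,1), (4,6), (9,6).
By the shoelace formula its area is 25.00.

25.00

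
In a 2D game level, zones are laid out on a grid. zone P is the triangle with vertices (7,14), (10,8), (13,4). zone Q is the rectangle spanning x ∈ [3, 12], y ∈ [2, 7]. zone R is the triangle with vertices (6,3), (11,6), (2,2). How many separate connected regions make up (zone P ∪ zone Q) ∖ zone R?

(zone P ∪ zone Q) ∖ zone R is a single connected region.

1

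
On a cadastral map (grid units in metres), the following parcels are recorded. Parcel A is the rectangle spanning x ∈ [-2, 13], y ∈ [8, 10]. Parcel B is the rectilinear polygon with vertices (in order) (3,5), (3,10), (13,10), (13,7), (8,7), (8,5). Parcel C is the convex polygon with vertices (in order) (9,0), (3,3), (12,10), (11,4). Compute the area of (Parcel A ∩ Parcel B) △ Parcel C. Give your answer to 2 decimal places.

|Parcel A ∩ Parcel B| = 20.
|(Parcel A ∩ Parcel B) ∩ Parcel C| = 2.2381.
|(Parcel A ∩ Parcel B) △ Parcel C| = 20 + 38.5 − 4.4762 = 54.02.

54.02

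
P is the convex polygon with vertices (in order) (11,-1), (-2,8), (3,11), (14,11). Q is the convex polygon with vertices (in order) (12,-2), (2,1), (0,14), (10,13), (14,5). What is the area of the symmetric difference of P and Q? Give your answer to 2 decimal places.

73.31

|P| = 108, |Q| = 158, |P∩Q| = 96.3431.
|P △ Q| = |P| + |Q| − 2·|P∩Q| = 108 + 158 − 192.6861 = 73.31.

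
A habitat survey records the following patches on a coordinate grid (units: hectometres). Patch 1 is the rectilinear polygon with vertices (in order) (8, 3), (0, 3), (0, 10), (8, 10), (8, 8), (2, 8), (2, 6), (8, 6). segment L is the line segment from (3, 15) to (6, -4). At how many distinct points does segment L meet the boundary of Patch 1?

The segment meets the boundary at (4.421,6), (4.105,8), (3.789,10), (4.895,3).

4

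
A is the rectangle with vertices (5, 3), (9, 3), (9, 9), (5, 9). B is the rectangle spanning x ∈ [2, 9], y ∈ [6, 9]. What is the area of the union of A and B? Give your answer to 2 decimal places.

By inclusion–exclusion:
Individual areas: |A| = 24, |B| = 21.
|A∩B|: x∈[5,9], y∈[6,9] → 4·3 = 12.
|A ∪ B| = 45 − 12 = 33.00.

33.00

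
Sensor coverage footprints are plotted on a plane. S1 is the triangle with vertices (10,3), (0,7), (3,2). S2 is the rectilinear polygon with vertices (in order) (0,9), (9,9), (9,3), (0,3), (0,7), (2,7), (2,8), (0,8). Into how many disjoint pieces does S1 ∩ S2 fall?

1

S1 ∩ S2 is a single connected region.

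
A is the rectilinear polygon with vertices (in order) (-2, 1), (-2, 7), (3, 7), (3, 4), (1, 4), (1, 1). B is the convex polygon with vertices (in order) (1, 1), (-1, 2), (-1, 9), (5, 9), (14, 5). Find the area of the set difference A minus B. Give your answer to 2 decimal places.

|A| = 24, |A∩B| = 17.
|A ∖ B| = |A| − |A∩B| = 24 − 17 = 7.00.

7.00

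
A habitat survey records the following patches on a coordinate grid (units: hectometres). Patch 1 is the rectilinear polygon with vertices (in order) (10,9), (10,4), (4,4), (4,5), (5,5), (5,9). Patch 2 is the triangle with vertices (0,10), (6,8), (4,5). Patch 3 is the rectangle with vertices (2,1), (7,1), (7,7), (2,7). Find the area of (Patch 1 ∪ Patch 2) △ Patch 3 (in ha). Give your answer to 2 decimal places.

|Patch 1 ∪ Patch 2| = 36.0833.
|(Patch 1 ∪ Patch 2) ∩ Patch 3| = 9.85.
|(Patch 1 ∪ Patch 2) △ Patch 3| = 36.0833 + 30 − 19.7 = 46.38.

46.38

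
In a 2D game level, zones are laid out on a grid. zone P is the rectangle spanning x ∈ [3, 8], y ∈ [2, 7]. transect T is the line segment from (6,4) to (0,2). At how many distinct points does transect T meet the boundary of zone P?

The segment meets the boundary at (3,3).

1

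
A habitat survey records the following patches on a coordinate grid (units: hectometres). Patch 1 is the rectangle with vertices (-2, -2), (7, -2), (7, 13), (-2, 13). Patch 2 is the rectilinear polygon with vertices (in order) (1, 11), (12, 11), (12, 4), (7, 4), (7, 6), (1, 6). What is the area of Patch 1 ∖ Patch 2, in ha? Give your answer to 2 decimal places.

105.00

|Patch 1| = 135, |Patch 1∩Patch 2| = 30.
|Patch 1 ∖ Patch 2| = |Patch 1| − |Patch 1∩Patch 2| = 135 − 30 = 105.00.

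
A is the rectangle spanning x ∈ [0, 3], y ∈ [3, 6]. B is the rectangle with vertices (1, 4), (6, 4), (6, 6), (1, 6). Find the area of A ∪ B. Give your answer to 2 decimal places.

15.00

By inclusion–exclusion:
Individual areas: |A| = 9, |B| = 10.
|A∩B|: x∈[1,3], y∈[4,6] → 2·2 = 4.
|A ∪ B| = 19 − 4 = 15.00.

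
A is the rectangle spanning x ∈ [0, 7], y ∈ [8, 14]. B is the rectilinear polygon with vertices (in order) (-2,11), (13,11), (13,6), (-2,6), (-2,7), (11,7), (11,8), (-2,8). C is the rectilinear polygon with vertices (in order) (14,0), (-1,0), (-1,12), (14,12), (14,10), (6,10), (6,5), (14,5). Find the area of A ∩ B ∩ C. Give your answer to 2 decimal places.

The intersection is the polygon with vertices (0,8), (0,11), (7,11), (7,10), (6,10), (6,8).
By the shoelace formula its area is 19.00.

19.00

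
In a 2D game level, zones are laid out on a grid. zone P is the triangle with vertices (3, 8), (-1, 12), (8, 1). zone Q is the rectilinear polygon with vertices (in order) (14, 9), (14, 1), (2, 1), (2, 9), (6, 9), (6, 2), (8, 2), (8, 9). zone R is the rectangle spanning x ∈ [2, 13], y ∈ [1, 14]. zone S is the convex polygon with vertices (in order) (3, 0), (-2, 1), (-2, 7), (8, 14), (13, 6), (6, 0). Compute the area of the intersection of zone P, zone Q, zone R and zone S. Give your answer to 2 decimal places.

2.69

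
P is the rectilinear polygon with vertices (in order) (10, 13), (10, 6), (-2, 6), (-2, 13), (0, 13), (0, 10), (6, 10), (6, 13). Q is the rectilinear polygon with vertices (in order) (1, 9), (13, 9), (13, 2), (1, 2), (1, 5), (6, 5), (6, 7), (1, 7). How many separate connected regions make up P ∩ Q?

P ∩ Q is a single connected region.

1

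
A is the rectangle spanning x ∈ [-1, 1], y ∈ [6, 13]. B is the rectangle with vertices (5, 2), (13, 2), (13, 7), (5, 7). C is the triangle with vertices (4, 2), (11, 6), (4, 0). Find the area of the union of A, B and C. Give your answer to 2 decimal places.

By inclusion–exclusion:
Individual areas: |A| = 14, |B| = 40, |C| = 7.
|A∩B| = 0 (no overlap).
|A∩C| = 0.
|B∩C| = 4.381.
|A∩B∩C| = 0.
|A ∪ B ∪ C| = 61 − 4.381 + 0 = 56.62.

56.62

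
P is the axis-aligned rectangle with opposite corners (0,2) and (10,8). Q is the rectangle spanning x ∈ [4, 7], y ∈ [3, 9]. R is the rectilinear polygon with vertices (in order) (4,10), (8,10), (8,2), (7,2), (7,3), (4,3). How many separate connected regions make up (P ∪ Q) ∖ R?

(P ∪ Q) ∖ R splits into 2 disjoint pieces (area 12, area 27).

2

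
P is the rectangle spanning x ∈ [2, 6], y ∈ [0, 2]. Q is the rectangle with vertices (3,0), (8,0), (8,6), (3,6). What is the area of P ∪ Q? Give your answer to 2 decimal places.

By inclusion–exclusion:
Individual areas: |P| = 8, |Q| = 30.
|P∩Q|: x∈[3,6], y∈[0,2] → 3·2 = 6.
|P ∪ Q| = 38 − 6 = 32.00.

32.00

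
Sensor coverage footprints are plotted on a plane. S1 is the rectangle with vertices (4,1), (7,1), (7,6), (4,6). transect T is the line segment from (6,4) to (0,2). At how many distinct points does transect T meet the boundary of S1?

1

The segment meets the boundary at (4,3.333).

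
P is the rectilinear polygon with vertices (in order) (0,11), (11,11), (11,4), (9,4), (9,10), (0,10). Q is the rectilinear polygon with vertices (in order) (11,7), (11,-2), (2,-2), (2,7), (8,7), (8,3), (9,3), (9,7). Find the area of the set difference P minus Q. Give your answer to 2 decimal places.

17.00

|P| = 23, |P∩Q| = 6.
|P ∖ Q| = |P| − |P∩Q| = 23 − 6 = 17.00.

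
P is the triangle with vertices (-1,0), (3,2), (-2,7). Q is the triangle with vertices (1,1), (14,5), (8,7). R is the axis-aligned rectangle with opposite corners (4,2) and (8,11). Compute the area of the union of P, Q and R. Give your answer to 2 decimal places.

By inclusion–exclusion:
Individual areas: |P| = 15, |Q| = 25, |R| = 36.
|P∩Q| = 0.5769.
|P∩R| = 0.
|Q∩R| = 10.9794.
|P∩Q∩R| = 0.
|P ∪ Q ∪ R| = 76 − 11.5563 + 0 = 64.44.

64.44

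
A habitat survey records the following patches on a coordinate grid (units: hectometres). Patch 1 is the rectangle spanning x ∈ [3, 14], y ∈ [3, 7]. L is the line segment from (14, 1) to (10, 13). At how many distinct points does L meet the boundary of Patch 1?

The segment meets the boundary at (12,7), (13.333,3).

2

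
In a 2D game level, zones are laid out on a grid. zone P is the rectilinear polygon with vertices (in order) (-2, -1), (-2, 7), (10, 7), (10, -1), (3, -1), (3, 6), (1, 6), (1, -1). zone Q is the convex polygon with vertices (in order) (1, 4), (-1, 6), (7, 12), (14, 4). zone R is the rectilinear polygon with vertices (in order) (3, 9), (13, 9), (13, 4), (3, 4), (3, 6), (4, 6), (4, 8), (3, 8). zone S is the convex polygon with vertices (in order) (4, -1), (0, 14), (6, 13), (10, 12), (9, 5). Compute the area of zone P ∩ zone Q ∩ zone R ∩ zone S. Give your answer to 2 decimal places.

16.87

The intersection is the polygon with vertices (3,4), (3,6), (4,6), (4,7), (9.286,7), (9,5), (8.167,4).
By the shoelace formula its area is 16.87.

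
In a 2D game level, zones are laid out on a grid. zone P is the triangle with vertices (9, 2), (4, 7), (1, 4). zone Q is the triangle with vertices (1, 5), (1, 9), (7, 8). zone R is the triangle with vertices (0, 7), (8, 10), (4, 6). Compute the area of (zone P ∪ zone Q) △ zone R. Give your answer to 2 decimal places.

|zone P ∪ zone Q| = 26.6667.
|(zone P ∪ zone Q) ∩ zone R| = 7.2827.
|(zone P ∪ zone Q) △ zone R| = 26.6667 + 10 − 14.5655 = 22.10.

22.10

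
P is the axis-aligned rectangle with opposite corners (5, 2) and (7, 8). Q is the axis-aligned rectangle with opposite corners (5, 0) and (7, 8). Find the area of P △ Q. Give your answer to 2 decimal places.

|P∩Q|: x∈[5,7], y∈[2,8] → 2·6 = 12.
|P △ Q| = |P| + |Q| − 2·|P∩Q| = 12 + 16 − 24 = 4.00.

4.00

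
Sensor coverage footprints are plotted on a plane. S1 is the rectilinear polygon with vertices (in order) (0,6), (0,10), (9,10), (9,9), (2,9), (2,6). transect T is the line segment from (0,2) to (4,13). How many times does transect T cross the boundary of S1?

4

The segment meets the boundary at (2.909,10), (2.545,9), (2,7.5), (1.455,6).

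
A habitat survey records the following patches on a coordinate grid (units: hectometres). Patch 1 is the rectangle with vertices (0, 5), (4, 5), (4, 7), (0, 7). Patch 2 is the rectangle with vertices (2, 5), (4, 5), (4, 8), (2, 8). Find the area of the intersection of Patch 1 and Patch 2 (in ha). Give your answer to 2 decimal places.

4.00

|Patch 1∩Patch 2|: x∈[2,4], y∈[5,7] → 2·2 = 4.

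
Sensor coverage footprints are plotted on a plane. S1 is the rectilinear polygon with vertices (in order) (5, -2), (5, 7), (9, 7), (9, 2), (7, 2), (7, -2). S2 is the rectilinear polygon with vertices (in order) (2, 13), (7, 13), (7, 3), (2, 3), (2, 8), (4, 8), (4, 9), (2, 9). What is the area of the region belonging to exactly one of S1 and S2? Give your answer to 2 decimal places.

|S1| = 28, |S2| = 48, |S1∩S2| = 8.
|S1 △ S2| = |S1| + |S2| − 2·|S1∩S2| = 28 + 48 − 16 = 60.00.

60.00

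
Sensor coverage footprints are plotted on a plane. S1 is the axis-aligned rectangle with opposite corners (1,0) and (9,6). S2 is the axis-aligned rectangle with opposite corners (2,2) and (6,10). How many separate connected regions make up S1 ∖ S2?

1

S1 ∖ S2 is a single connected region.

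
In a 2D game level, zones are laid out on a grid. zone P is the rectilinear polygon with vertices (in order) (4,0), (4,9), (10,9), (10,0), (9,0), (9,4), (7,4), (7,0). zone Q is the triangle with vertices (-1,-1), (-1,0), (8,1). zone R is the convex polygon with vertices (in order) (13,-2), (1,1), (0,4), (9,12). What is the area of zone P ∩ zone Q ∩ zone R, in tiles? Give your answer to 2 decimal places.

The intersection is the polygon with vertices (7,0.889), (7,0.778), (4.294,0.176), (4,0.25), (4,0.556).
By the shoelace formula its area is 0.81.

0.81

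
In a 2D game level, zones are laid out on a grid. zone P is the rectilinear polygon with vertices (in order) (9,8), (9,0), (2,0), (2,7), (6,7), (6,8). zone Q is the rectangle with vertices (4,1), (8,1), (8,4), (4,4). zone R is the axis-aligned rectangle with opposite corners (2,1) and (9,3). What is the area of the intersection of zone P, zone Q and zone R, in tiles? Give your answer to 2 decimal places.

The intersection is the polygon with vertices (4,3), (8,3), (8,1), (4,1).
By the shoelace formula its area is 8.00.

8.00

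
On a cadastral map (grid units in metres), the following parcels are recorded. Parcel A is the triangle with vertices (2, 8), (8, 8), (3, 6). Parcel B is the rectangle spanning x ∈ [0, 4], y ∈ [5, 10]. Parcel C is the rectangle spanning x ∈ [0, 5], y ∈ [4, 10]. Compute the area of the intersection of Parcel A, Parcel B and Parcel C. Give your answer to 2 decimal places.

2.80

The intersection is the polygon with vertices (4,6.4), (3,6), (2,8), (4,8).
By the shoelace formula its area is 2.80.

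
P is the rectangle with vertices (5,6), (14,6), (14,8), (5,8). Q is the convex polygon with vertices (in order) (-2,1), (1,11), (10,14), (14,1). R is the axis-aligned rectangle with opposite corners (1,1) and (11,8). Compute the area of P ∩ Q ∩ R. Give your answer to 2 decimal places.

The intersection is the polygon with vertices (5,8), (11,8), (11,6), (5,6).
By the shoelace formula its area is 12.00.

12.00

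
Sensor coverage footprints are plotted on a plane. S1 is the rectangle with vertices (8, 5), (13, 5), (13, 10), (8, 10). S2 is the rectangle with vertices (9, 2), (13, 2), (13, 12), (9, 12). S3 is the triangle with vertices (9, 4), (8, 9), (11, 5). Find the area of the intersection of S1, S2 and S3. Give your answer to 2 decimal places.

The intersection is the polygon with vertices (9,5), (9,7.667), (11,5).
By the shoelace formula its area is 2.67.

2.67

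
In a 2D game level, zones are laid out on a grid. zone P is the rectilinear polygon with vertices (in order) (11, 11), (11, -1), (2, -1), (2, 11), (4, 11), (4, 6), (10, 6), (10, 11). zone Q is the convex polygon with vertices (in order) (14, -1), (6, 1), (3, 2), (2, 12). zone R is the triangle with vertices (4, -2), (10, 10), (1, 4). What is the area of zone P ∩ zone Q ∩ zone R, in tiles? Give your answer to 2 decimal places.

The intersection is the polygon with vertices (3,2), (2.688,5.125), (4,6), (7.538,6), (7.838,5.676), (5.571,1.143).
By the shoelace formula its area is 17.40.

17.40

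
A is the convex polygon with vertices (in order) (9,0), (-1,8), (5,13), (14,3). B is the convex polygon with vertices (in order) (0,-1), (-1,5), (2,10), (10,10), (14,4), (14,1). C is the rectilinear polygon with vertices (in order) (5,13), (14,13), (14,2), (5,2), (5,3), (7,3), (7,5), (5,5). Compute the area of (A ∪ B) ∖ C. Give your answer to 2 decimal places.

81.31

|A ∪ B| = 141.3583.
|(A ∪ B) ∩ C| = 60.05.
|(A ∪ B) ∖ C| = 141.3583 − 60.05 = 81.31.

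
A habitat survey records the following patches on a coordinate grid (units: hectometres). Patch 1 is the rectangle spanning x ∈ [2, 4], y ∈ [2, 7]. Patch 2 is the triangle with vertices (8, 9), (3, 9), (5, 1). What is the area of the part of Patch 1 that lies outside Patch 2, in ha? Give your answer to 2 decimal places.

9.50

|Patch 1| = 10, |Patch 1∩Patch 2| = 0.5.
|Patch 1 ∖ Patch 2| = |Patch 1| − |Patch 1∩Patch 2| = 10 − 0.5 = 9.50.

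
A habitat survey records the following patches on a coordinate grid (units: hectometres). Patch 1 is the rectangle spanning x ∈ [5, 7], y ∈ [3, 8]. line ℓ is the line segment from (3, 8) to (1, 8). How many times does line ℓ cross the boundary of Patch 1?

0

The segment lies entirely outside Patch 1 and never meets its boundary.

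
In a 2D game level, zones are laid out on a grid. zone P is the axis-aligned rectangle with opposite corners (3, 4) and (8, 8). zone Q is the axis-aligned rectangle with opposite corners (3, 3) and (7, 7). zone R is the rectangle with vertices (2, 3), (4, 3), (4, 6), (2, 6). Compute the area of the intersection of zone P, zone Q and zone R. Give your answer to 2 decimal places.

The intersection is the polygon with vertices (3,4), (3,6), (4,6), (4,4).
By the shoelace formula its area is 2.00.

2.00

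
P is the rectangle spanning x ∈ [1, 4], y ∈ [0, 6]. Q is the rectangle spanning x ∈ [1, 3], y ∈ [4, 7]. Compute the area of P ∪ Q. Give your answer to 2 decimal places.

By inclusion–exclusion:
Individual areas: |P| = 18, |Q| = 6.
|P∩Q|: x∈[1,3], y∈[4,6] → 2·2 = 4.
|P ∪ Q| = 24 − 4 = 20.00.

20.00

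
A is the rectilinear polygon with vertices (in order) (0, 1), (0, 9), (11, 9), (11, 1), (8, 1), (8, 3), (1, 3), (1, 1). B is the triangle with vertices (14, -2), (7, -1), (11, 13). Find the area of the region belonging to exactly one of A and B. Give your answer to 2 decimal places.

|A| = 74, |B| = 51, |A∩B| = 17.9643.
|A △ B| = |A| + |B| − 2·|A∩B| = 74 + 51 − 35.9286 = 89.07.

89.07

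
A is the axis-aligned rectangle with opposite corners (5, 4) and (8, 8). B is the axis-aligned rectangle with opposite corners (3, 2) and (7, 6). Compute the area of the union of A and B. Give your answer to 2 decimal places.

24.00

By inclusion–exclusion:
Individual areas: |A| = 12, |B| = 16.
|A∩B|: x∈[5,7], y∈[4,6] → 2·2 = 4.
|A ∪ B| = 28 − 4 = 24.00.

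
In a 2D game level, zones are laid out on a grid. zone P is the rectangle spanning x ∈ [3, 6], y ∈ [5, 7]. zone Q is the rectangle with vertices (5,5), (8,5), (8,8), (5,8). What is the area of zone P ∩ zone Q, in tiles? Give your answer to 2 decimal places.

2.00

|zone P∩zone Q|: x∈[5,6], y∈[5,7] → 1·2 = 2.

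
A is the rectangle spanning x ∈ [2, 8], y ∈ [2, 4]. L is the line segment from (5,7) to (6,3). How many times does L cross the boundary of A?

1

The segment meets the boundary at (5.75,4).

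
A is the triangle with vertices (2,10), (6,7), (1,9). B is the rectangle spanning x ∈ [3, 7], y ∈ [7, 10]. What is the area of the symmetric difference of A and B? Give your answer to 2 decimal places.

12.35

|A| = 3.5, |B| = 12, |A∩B| = 1.575.
|A △ B| = |A| + |B| − 2·|A∩B| = 3.5 + 12 − 3.15 = 12.35.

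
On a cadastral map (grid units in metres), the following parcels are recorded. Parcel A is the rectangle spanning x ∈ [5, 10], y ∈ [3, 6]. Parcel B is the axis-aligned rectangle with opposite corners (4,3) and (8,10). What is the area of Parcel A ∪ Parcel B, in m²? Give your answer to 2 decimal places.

34.00

By inclusion–exclusion:
Individual areas: |Parcel A| = 15, |Parcel B| = 28.
|Parcel A∩Parcel B|: x∈[5,8], y∈[3,6] → 3·3 = 9.
|Parcel A ∪ Parcel B| = 43 − 9 = 34.00.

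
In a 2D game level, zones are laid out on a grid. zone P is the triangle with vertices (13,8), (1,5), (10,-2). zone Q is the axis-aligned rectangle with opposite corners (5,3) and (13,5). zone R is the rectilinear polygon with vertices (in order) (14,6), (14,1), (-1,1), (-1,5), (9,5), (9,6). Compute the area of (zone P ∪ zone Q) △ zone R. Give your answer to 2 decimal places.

48.17

|zone P ∪ zone Q| = 57.9.
|(zone P ∪ zone Q) ∩ zone R| = 37.3643.
|(zone P ∪ zone Q) △ zone R| = 57.9 + 65 − 74.7286 = 48.17.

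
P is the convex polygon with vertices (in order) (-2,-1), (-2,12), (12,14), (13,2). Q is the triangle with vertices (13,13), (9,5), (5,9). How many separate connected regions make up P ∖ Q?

1

P ∖ Q is a single connected region.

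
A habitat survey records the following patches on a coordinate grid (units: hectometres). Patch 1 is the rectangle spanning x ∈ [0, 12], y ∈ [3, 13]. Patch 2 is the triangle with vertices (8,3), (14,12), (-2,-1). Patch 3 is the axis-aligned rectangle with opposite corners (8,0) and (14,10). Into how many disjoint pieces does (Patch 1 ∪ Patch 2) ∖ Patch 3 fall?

1

(Patch 1 ∪ Patch 2) ∖ Patch 3 is a single connected region.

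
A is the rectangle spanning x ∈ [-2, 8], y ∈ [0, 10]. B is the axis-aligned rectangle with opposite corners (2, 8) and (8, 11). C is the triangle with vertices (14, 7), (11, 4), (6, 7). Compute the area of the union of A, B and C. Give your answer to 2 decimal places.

By inclusion–exclusion:
Individual areas: |A| = 100, |B| = 18, |C| = 12.
|A∩B|: x∈[2,8], y∈[8,10] → 6·2 = 12.
|A∩C| = 1.2.
|B∩C| = 0.
|A∩B∩C| = 0.
|A ∪ B ∪ C| = 130 − 13.2 + 0 = 116.80.

116.80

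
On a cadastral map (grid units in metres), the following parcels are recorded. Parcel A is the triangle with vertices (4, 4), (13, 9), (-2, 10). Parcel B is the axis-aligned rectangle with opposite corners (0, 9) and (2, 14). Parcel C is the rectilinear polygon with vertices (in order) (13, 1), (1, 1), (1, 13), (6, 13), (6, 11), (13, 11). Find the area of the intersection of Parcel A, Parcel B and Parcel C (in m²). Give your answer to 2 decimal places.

0.77

The intersection is the polygon with vertices (2,9), (1,9), (1,9.8), (2,9.733).
By the shoelace formula its area is 0.77.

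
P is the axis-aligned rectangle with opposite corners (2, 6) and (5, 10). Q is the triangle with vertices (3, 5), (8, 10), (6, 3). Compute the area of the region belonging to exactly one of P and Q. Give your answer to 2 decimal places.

23.50

|P| = 12, |Q| = 12.5, |P∩Q| = 0.5.
|P △ Q| = |P| + |Q| − 2·|P∩Q| = 12 + 12.5 − 1 = 23.50.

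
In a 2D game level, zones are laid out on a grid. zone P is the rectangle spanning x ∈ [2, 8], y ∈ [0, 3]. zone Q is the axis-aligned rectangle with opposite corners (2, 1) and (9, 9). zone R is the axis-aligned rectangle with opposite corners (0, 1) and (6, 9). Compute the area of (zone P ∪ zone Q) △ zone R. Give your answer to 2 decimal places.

|zone P ∪ zone Q| = 62.
|(zone P ∪ zone Q) ∩ zone R| = 32.
|(zone P ∪ zone Q) △ zone R| = 62 + 48 − 64 = 46.00.

46.00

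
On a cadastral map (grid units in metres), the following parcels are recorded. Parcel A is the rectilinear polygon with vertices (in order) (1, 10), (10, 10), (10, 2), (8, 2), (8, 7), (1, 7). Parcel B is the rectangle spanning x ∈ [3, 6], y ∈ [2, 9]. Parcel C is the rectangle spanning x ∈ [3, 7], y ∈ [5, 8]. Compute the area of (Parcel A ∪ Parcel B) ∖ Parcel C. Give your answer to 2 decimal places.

|Parcel A ∪ Parcel B| = 52.
|(Parcel A ∪ Parcel B) ∩ Parcel C| = 10.
|(Parcel A ∪ Parcel B) ∖ Parcel C| = 52 − 10 = 42.00.

42.00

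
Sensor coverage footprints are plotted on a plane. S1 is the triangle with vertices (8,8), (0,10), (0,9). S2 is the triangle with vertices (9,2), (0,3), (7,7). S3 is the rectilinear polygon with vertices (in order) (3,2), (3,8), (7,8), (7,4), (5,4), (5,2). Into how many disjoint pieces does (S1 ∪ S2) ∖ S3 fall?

3

(S1 ∪ S2) ∖ S3 splits into 3 disjoint pieces (area 4, area 8.1111, area 3.0714).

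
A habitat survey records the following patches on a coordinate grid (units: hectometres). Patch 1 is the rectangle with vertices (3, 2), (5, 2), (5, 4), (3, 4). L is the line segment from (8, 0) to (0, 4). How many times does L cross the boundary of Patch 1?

2

The segment meets the boundary at (3,2.5), (4,2).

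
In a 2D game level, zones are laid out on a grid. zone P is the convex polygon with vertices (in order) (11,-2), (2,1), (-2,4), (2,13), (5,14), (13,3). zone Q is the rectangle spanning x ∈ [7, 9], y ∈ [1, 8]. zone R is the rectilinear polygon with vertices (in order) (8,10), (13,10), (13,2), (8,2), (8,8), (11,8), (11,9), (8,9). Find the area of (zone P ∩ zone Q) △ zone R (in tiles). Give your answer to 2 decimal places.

|zone P ∩ zone Q| = 14.
|(zone P ∩ zone Q) ∩ zone R| = 6.
|(zone P ∩ zone Q) △ zone R| = 14 + 37 − 12 = 39.00.

39.00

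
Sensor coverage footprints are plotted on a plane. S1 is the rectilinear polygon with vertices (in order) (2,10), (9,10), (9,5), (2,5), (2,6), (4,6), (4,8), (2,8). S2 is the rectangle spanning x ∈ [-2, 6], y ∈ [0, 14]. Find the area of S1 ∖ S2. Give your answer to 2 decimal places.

|S1| = 31, |S1∩S2| = 16.
|S1 ∖ S2| = |S1| − |S1∩S2| = 31 − 16 = 15.00.

15.00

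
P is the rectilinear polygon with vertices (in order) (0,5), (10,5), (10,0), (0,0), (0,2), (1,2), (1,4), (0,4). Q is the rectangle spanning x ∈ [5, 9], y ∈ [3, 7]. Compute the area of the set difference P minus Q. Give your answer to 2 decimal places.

40.00

|P| = 48, |P∩Q| = 8.
|P ∖ Q| = |P| − |P∩Q| = 48 − 8 = 40.00.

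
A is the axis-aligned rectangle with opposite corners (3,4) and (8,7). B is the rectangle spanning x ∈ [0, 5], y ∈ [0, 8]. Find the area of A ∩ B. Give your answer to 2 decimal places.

6.00

|A∩B|: x∈[3,5], y∈[4,7] → 2·3 = 6.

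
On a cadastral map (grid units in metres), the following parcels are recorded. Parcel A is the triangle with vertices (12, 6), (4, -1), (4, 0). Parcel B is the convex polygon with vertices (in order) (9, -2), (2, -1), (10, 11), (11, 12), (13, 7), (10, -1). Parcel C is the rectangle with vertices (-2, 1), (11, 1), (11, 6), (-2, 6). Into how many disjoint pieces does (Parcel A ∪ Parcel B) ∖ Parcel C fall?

(Parcel A ∪ Parcel B) ∖ Parcel C splits into 2 disjoint pieces (area 19.4167, area 24.1667).

2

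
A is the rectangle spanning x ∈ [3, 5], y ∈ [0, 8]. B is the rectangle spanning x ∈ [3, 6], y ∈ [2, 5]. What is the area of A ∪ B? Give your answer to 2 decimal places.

By inclusion–exclusion:
Individual areas: |A| = 16, |B| = 9.
|A∩B|: x∈[3,5], y∈[2,5] → 2·3 = 6.
|A ∪ B| = 25 − 6 = 19.00.

19.00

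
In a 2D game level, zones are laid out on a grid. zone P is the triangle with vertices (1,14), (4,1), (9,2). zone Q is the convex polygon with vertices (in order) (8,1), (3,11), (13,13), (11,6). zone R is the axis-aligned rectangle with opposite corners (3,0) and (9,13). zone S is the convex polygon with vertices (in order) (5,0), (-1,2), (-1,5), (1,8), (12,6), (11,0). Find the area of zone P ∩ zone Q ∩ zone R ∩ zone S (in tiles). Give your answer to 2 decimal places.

The intersection is the polygon with vertices (8.79,2.316), (8.546,1.909), (7.636,1.727), (4.85,7.3), (5.552,7.172).
By the shoelace formula its area is 5.69.

5.69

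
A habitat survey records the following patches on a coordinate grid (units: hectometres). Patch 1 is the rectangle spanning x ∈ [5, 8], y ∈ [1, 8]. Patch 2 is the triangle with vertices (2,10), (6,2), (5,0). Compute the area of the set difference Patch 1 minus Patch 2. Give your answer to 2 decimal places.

|Patch 1| = 21, |Patch 1∩Patch 2| = 1.75.
|Patch 1 ∖ Patch 2| = |Patch 1| − |Patch 1∩Patch 2| = 21 − 1.75 = 19.25.

19.25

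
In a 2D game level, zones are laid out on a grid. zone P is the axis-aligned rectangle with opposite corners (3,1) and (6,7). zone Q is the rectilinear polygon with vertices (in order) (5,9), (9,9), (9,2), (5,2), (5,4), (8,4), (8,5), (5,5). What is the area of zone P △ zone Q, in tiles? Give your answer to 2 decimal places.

|zone P| = 18, |zone Q| = 25, |zone P∩zone Q| = 4.
|zone P △ zone Q| = |zone P| + |zone Q| − 2·|zone P∩zone Q| = 18 + 25 − 8 = 35.00.

35.00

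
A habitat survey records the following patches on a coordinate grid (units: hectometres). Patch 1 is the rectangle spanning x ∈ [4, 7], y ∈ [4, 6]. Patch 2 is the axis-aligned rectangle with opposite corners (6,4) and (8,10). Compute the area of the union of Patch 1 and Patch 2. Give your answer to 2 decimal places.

16.00

By inclusion–exclusion:
Individual areas: |Patch 1| = 6, |Patch 2| = 12.
|Patch 1∩Patch 2|: x∈[6,7], y∈[4,6] → 1·2 = 2.
|Patch 1 ∪ Patch 2| = 18 − 2 = 16.00.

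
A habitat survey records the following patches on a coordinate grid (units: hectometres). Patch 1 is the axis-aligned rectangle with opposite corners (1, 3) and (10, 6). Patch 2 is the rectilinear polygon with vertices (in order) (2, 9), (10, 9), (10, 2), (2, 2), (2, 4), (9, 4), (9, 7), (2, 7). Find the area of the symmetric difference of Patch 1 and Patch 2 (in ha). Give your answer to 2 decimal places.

42.00

|Patch 1| = 27, |Patch 2| = 35, |Patch 1∩Patch 2| = 10.
|Patch 1 △ Patch 2| = |Patch 1| + |Patch 2| − 2·|Patch 1∩Patch 2| = 27 + 35 − 20 = 42.00.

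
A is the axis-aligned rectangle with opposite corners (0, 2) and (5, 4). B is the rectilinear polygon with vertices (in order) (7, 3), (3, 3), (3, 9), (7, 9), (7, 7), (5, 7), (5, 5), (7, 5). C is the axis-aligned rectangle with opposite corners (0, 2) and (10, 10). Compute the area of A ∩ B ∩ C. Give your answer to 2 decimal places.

2.00

The intersection is the polygon with vertices (5,3), (3,3), (3,4), (5,4).
By the shoelace formula its area is 2.00.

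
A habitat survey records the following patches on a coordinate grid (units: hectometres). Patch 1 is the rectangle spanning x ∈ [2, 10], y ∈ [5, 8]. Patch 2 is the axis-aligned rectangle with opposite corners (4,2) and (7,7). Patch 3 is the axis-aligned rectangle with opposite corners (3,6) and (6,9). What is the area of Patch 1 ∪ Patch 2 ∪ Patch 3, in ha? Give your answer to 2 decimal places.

36.00

By inclusion–exclusion:
Individual areas: |Patch 1| = 24, |Patch 2| = 15, |Patch 3| = 9.
|Patch 1∩Patch 2|: x∈[4,7], y∈[5,7] → 3·2 = 6.
|Patch 1∩Patch 3|: x∈[3,6], y∈[6,8] → 3·2 = 6.
|Patch 2∩Patch 3|: x∈[4,6], y∈[6,7] → 2·1 = 2.
|Patch 1∩Patch 2∩Patch 3| = 2.
|Patch 1 ∪ Patch 2 ∪ Patch 3| = 48 − 14 + 2 = 36.00.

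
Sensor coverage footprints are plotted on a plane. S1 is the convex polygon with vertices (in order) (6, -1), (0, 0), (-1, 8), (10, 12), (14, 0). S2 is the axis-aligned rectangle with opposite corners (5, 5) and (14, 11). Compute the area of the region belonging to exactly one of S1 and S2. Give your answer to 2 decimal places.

116.84

|S1| = 137, |S2| = 54, |S1∩S2| = 37.0795.
|S1 △ S2| = |S1| + |S2| − 2·|S1∩S2| = 137 + 54 − 74.1591 = 116.84.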